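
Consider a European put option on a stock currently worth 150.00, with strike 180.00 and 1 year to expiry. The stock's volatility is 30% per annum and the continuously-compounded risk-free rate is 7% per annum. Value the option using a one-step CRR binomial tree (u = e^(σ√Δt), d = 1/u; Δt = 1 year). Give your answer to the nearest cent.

29.25

CRR parameters: u = e^(σ√Δt) = e^(0.3·√1) = 1.3499, d = 1/u = 0.7408
Per-period rate: rΔt = 0.07·1 = 0.07, so R = e^0.07 = 1.0725
Risk-neutral probability p = (e^0.07 − 0.7408)/(1.3499 − 0.7408) = 0.3317/0.6090 = 0.5446
Terminal stock prices: S_u = 202.5, S_d = 111.1
Terminal payoffs (K − S): max(-22.48, 0) = 0, max(68.88, 0) = 68.88
Node 0 (S = 150): V_0 = e^(−0.07)·[0.5446·0.0000 + 0.4554·68.8773] = 29.2454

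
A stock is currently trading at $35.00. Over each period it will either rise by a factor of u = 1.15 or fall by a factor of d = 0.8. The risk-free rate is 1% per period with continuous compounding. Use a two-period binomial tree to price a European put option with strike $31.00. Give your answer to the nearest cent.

$1.35

Risk-neutral probability p = (e^0.01 − 0.8)/(1.15 − 0.8) = 0.2101/0.3500 = 0.6001
Terminal stock prices: S_uu = 46.29, S_ud = 32.2, S_dd = 22.4
Terminal payoffs (K − S): max(-15.29, 0) = 0, max(-1.2, 0) = 0, max(8.6, 0) = 8.6
Node u (S = 40.25): V_u = e^(−0.01)·[0.6001·0.0000 + 0.3999·0.0000] = 0.0000
Node d (S = 28): V_d = e^(−0.01)·[0.6001·0.0000 + 0.3999·8.6000] = 3.4046
Node 0 (S = 35): V_0 = e^(−0.01)·[0.6001·0.0000 + 0.3999·3.4046] = 1.3478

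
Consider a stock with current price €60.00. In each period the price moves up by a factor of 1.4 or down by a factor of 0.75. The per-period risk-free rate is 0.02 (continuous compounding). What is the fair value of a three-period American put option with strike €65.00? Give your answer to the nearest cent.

€15.00

Risk-neutral probability p = (e^0.02 − 0.75)/(1.4 − 0.75) = 0.2702/0.6500 = 0.4157
Terminal stock prices: S_uuu = 164.6, S_uud = 88.2, S_udd = 47.25, S_ddd = 25.31
Terminal payoffs (K − S): max(-99.64, 0) = 0, max(-23.2, 0) = 0, max(17.75, 0) = 17.75, max(39.69, 0) = 39.69
Node uu (S = 117.6): continuation = e^(−0.02)·[0.4157·0.0000 + 0.5843·0.0000] = 0.0000; exercise value = 0.0000 ≤ continuation, so V_uu = 0.0000
Node ud (S = 63): continuation = e^(−0.02)·[0.4157·0.0000 + 0.5843·17.7500] = 10.1661; exercise value = 2.0000 ≤ continuation, so V_ud = 10.1661
Node dd (S = 33.75): continuation = e^(−0.02)·[0.4157·17.7500 + 0.5843·39.6875] = 29.9629; exercise value = 31.2500 > continuation, so V_dd = 31.2500 (exercise)
Node u (S = 84): continuation = e^(−0.02)·[0.4157·0.0000 + 0.5843·10.1661] = 5.8225; exercise value = 0.0000 ≤ continuation, so V_u = 5.8225
Node d (S = 45): continuation = e^(−0.02)·[0.4157·10.1661 + 0.5843·31.2500] = 22.0403; exercise value = 20.0000 ≤ continuation, so V_d = 22.0403
Node 0 (S = 60): continuation = e^(−0.02)·[0.4157·5.8225 + 0.5843·22.0403] = 14.9957; exercise value = 5.0000 ≤ continuation, so V_0 = 14.9957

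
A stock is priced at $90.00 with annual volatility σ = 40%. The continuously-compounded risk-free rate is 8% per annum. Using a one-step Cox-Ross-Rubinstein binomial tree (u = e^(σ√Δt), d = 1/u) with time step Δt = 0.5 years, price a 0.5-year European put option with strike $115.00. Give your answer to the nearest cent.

CRR parameters: u = e^(σ√Δt) = e^(0.4·√0.5) = 1.3269, d = 1/u = 0.7536
Per-period rate: rΔt = 0.08·0.5 = 0.04, so R = e^0.04 = 1.0408
Risk-neutral probability p = (e^0.04 − 0.7536)/(1.3269 − 0.7536) = 0.2872/0.5733 = 0.5009
Terminal stock prices: S_u = 119.4, S_d = 67.83
Terminal payoffs (K − S): max(-4.421, 0) = 0, max(47.17, 0) = 47.17
Node 0 (S = 90): V_0 = e^(−0.04)·[0.5009·0.0000 + 0.4991·47.1726] = 22.6185

$22.62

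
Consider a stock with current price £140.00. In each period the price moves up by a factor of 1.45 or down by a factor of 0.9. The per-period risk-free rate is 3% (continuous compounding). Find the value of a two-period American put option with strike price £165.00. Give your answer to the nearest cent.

£28.87

Risk-neutral probability p = (e^0.03 − 0.9)/(1.45 − 0.9) = 0.1305/0.5500 = 0.2372
Terminal stock prices: S_uu = 294.4, S_ud = 182.7, S_dd = 113.4
Terminal payoffs (K − S): max(-129.4, 0) = 0, max(-17.7, 0) = 0, max(51.6, 0) = 51.6
Node u (S = 203): continuation = e^(−0.03)·[0.2372·0.0000 + 0.7628·0.0000] = 0.0000; exercise value = 0.0000 ≤ continuation, so V_u = 0.0000
Node d (S = 126): continuation = e^(−0.03)·[0.2372·0.0000 + 0.7628·51.6000] = 38.1977; exercise value = 39.0000 > continuation, so V_d = 39.0000 (exercise)
Node 0 (S = 140): continuation = e^(−0.03)·[0.2372·0.0000 + 0.7628·39.0000] = 28.8704; exercise value = 25.0000 ≤ continuation, so V_0 = 28.8704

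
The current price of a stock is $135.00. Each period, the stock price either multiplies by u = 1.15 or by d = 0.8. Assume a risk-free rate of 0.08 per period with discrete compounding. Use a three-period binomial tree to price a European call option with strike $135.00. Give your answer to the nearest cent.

Risk-neutral probability p = (1 + 0.08 − 0.8)/(1.15 − 0.8) = 0.2800/0.3500 = 0.8000
Terminal stock prices: S_uuu = 205.3, S_uud = 142.8, S_udd = 99.36, S_ddd = 69.12
Terminal payoffs (S − K): max(70.32, 0) = 70.32, max(7.83, 0) = 7.83, max(-35.64, 0) = 0, max(-65.88, 0) = 0
Node uu (S = 178.5): V_uu = 1/1.08·[0.8000·70.3181 + 0.2000·7.8300] = 53.5375
Node ud (S = 124.2): V_ud = 1/1.08·[0.8000·7.8300 + 0.2000·0.0000] = 5.8000
Node dd (S = 86.4): V_dd = 1/1.08·[0.8000·0.0000 + 0.2000·0.0000] = 0.0000
Node u (S = 155.2): V_u = 1/1.08·[0.8000·53.5375 + 0.2000·5.8000] = 40.7315
Node d (S = 108): V_d = 1/1.08·[0.8000·5.8000 + 0.2000·0.0000] = 4.2963
Node 0 (S = 135): V_0 = 1/1.08·[0.8000·40.7315 + 0.2000·4.2963] = 30.9671

$30.97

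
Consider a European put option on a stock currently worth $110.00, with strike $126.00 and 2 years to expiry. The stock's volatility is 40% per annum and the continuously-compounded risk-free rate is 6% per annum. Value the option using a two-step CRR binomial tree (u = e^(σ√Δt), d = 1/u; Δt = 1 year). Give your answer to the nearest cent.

$25.69

CRR parameters: u = e^(σ√Δt) = e^(0.4·√1) = 1.4918, d = 1/u = 0.6703
Per-period rate: rΔt = 0.06·1 = 0.06, so R = e^0.06 = 1.0618
Risk-neutral probability p = (e^0.06 − 0.6703)/(1.4918 − 0.6703) = 0.3915/0.8215 = 0.4766
Terminal stock prices: S_uu = 244.8, S_ud = 110, S_dd = 49.43
Terminal payoffs (K − S): max(-118.8, 0) = 0, max(16, 0) = 16, max(76.57, 0) = 76.57
Node u (S = 164.1): V_u = e^(−0.06)·[0.4766·0.0000 + 0.5234·16.0000] = 7.8869
Node d (S = 73.74): V_d = e^(−0.06)·[0.4766·16.0000 + 0.5234·76.5738] = 44.9271
Node 0 (S = 110): V_0 = e^(−0.06)·[0.4766·7.8869 + 0.5234·44.9271] = 25.6860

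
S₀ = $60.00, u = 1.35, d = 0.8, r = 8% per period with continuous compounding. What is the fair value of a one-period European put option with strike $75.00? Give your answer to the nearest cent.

Risk-neutral probability p = (e^0.08 − 0.8)/(1.35 − 0.8) = 0.2833/0.5500 = 0.5151
Terminal stock prices: S_u = 81, S_d = 48
Terminal payoffs (K − S): max(-6, 0) = 0, max(27, 0) = 27
Node 0 (S = 60): V_0 = e^(−0.08)·[0.5151·0.0000 + 0.4849·27.0000] = 12.0865

$12.09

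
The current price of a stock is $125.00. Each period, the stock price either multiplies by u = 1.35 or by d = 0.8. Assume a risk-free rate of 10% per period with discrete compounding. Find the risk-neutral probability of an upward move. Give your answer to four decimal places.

p = 0.5455

Risk-neutral probability p = (1 + 0.1 − 0.8)/(1.35 − 0.8) = 0.3000/0.5500 = 0.5455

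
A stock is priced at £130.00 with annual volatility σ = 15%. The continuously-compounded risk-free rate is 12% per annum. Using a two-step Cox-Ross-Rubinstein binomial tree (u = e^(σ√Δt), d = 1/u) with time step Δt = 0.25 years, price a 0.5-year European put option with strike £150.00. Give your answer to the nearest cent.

CRR parameters: u = e^(σ√Δt) = e^(0.15·√0.25) = 1.0779, d = 1/u = 0.9277
Per-period rate: rΔt = 0.12·0.25 = 0.03, so R = e^0.03 = 1.0305
Risk-neutral probability p = (e^0.03 − 0.9277)/(1.0779 − 0.9277) = 0.1027/0.1501 = 0.6841
Terminal stock prices: S_uu = 151, S_ud = 130, S_dd = 111.9
Terminal payoffs (K − S): max(-1.038, 0) = 0, max(20, 0) = 20, max(38.11, 0) = 38.11
Node u (S = 140.1): V_u = e^(−0.03)·[0.6841·0.0000 + 0.3159·20.0000] = 6.1313
Node d (S = 120.6): V_d = e^(−0.03)·[0.6841·20.0000 + 0.3159·38.1080] = 24.9602
Node 0 (S = 130): V_0 = e^(−0.03)·[0.6841·6.1313 + 0.3159·24.9602] = 11.7224

£11.72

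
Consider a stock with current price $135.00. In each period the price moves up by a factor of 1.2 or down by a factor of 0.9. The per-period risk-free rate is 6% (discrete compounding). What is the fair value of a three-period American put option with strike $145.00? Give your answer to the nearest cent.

Risk-neutral probability p = (1 + 0.06 − 0.9)/(1.2 − 0.9) = 0.1600/0.3000 = 0.5333
Terminal stock prices: S_uuu = 233.3, S_uud = 175, S_udd = 131.2, S_ddd = 98.42
Terminal payoffs (K − S): max(-88.28, 0) = 0, max(-29.96, 0) = 0, max(13.78, 0) = 13.78, max(46.58, 0) = 46.58
Node uu (S = 194.4): continuation = 1/1.06·[0.5333·0.0000 + 0.4667·0.0000] = 0.0000; exercise value = 0.0000 ≤ continuation, so V_uu = 0.0000
Node ud (S = 145.8): continuation = 1/1.06·[0.5333·0.0000 + 0.4667·13.7800] = 6.0667; exercise value = 0.0000 ≤ continuation, so V_ud = 6.0667
Node dd (S = 109.4): continuation = 1/1.06·[0.5333·13.7800 + 0.4667·46.5850] = 27.4425; exercise value = 35.6500 > continuation, so V_dd = 35.6500 (exercise)
Node u (S = 162): continuation = 1/1.06·[0.5333·0.0000 + 0.4667·6.0667] = 2.6709; exercise value = 0.0000 ≤ continuation, so V_u = 2.6709
Node d (S = 121.5): continuation = 1/1.06·[0.5333·6.0667 + 0.4667·35.6500] = 18.7474; exercise value = 23.5000 > continuation, so V_d = 23.5000 (exercise)
Node 0 (S = 135): continuation = 1/1.06·[0.5333·2.6709 + 0.4667·23.5000] = 11.6897; exercise value = 10.0000 ≤ continuation, so V_0 = 11.6897

$11.69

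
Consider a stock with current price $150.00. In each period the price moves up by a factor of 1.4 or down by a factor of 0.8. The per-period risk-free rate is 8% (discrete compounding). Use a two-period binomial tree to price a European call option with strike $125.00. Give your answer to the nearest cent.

$49.90

Risk-neutral probability p = (1 + 0.08 − 0.8)/(1.4 − 0.8) = 0.2800/0.6000 = 0.4667
Terminal stock prices: S_uu = 294, S_ud = 168, S_dd = 96
Terminal payoffs (S − K): max(169, 0) = 169, max(43, 0) = 43, max(-29, 0) = 0
Node u (S = 210): V_u = 1/1.08·[0.4667·169.0000 + 0.5333·43.0000] = 94.2593
Node d (S = 120): V_d = 1/1.08·[0.4667·43.0000 + 0.5333·0.0000] = 18.5802
Node 0 (S = 150): V_0 = 1/1.08·[0.4667·94.2593 + 0.5333·18.5802] = 49.9047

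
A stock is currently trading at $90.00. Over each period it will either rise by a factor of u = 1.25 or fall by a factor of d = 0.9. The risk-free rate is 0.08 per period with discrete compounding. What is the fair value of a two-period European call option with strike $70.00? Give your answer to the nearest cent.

$29.99

Risk-neutral probability p = (1 + 0.08 − 0.9)/(1.25 − 0.9) = 0.1800/0.3500 = 0.5143
Terminal stock prices: S_uu = 140.6, S_ud = 101.2, S_dd = 72.9
Terminal payoffs (S − K): max(70.62, 0) = 70.62, max(31.25, 0) = 31.25, max(2.9, 0) = 2.9
Node u (S = 112.5): V_u = 1/1.08·[0.5143·70.6250 + 0.4857·31.2500] = 47.6852
Node d (S = 81): V_d = 1/1.08·[0.5143·31.2500 + 0.4857·2.9000] = 16.1852
Node 0 (S = 90): V_0 = 1/1.08·[0.5143·47.6852 + 0.4857·16.1852] = 29.9863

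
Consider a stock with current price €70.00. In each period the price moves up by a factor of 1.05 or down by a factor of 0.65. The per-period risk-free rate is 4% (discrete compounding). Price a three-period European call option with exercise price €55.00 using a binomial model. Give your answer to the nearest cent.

€21.45

Risk-neutral probability p = (1 + 0.04 − 0.65)/(1.05 − 0.65) = 0.3900/0.4000 = 0.9750
Terminal stock prices: S_uuu = 81.03, S_uud = 50.16, S_udd = 31.05, S_ddd = 19.22
Terminal payoffs (S − K): max(26.03, 0) = 26.03, max(-4.836, 0) = 0, max(-23.95, 0) = 0, max(-35.78, 0) = 0
Node uu (S = 77.17): V_uu = 1/1.04·[0.9750·26.0338 + 0.0250·0.0000] = 24.4066
Node ud (S = 47.77): V_ud = 1/1.04·[0.9750·0.0000 + 0.0250·0.0000] = 0.0000
Node dd (S = 29.58): V_dd = 1/1.04·[0.9750·0.0000 + 0.0250·0.0000] = 0.0000
Node u (S = 73.5): V_u = 1/1.04·[0.9750·24.4066 + 0.0250·0.0000] = 22.8812
Node d (S = 45.5): V_d = 1/1.04·[0.9750·0.0000 + 0.0250·0.0000] = 0.0000
Node 0 (S = 70): V_0 = 1/1.04·[0.9750·22.8812 + 0.0250·0.0000] = 21.4511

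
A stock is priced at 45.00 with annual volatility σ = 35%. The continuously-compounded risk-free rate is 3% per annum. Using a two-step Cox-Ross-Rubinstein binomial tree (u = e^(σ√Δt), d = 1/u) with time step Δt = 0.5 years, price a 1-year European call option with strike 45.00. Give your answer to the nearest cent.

CRR parameters: u = e^(σ√Δt) = e^(0.35·√0.5) = 1.2808, d = 1/u = 0.7808
Per-period rate: rΔt = 0.03·0.5 = 0.015, so R = e^0.015 = 1.0151
Risk-neutral probability p = (e^0.015 − 0.7808)/(1.2808 − 0.7808) = 0.2344/0.5000 = 0.4687
Terminal stock prices: S_uu = 73.82, S_ud = 45, S_dd = 27.43
Terminal payoffs (S − K): max(28.82, 0) = 28.82, max(0, 0) = 0, max(-17.57, 0) = 0
Node u (S = 57.64): V_u = e^(−0.015)·[0.4687·28.8206 + 0.5313·0.0000] = 13.3061
Node d (S = 35.13): V_d = e^(−0.015)·[0.4687·0.0000 + 0.5313·0.0000] = 0.0000
Node 0 (S = 45): V_0 = e^(−0.015)·[0.4687·13.3061 + 0.5313·0.0000] = 6.1433

6.14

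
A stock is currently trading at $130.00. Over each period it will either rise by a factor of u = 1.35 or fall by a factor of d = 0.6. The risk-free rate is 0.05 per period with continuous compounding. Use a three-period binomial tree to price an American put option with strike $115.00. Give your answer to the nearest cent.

Risk-neutral probability p = (e^0.05 − 0.6)/(1.35 − 0.6) = 0.4513/0.7500 = 0.6017
Terminal stock prices: S_uuu = 319.8, S_uud = 142.2, S_udd = 63.18, S_ddd = 28.08
Terminal payoffs (K − S): max(-204.8, 0) = 0, max(-27.16, 0) = 0, max(51.82, 0) = 51.82, max(86.92, 0) = 86.92
Node uu (S = 236.9): continuation = e^(−0.05)·[0.6017·0.0000 + 0.3983·0.0000] = 0.0000; exercise value = 0.0000 ≤ continuation, so V_uu = 0.0000
Node ud (S = 105.3): continuation = e^(−0.05)·[0.6017·0.0000 + 0.3983·51.8200] = 19.6335; exercise value = 9.7000 ≤ continuation, so V_ud = 19.6335
Node dd (S = 46.8): continuation = e^(−0.05)·[0.6017·51.8200 + 0.3983·86.9200] = 62.5914; exercise value = 68.2000 > continuation, so V_dd = 68.2000 (exercise)
Node u (S = 175.5): continuation = e^(−0.05)·[0.6017·0.0000 + 0.3983·19.6335] = 7.4387; exercise value = 0.0000 ≤ continuation, so V_u = 7.4387
Node d (S = 78): continuation = e^(−0.05)·[0.6017·19.6335 + 0.3983·68.2000] = 37.0768; exercise value = 37.0000 ≤ continuation, so V_d = 37.0768
Node 0 (S = 130): continuation = e^(−0.05)·[0.6017·7.4387 + 0.3983·37.0768] = 18.3052; exercise value = 0.0000 ≤ continuation, so V_0 = 18.3052

$18.31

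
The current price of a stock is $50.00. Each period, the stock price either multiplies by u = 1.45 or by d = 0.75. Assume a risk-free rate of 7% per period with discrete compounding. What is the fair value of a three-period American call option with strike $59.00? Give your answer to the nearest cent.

Risk-neutral probability p = (1 + 0.07 − 0.75)/(1.45 − 0.75) = 0.3200/0.7000 = 0.4571
Terminal stock prices: S_uuu = 152.4, S_uud = 78.84, S_udd = 40.78, S_ddd = 21.09
Terminal payoffs (S − K): max(93.43, 0) = 93.43, max(19.84, 0) = 19.84, max(-18.22, 0) = 0, max(-37.91, 0) = 0
Node uu (S = 105.1): continuation = 1/1.07·[0.4571·93.4313 + 0.5429·19.8438] = 49.9848; exercise value = 46.1250 ≤ continuation, so V_uu = 49.9848
Node ud (S = 54.38): continuation = 1/1.07·[0.4571·19.8438 + 0.5429·0.0000] = 8.4780; exercise value = 0.0000 ≤ continuation, so V_ud = 8.4780
Node dd (S = 28.12): continuation = 1/1.07·[0.4571·0.0000 + 0.5429·0.0000] = 0.0000; exercise value = 0.0000 ≤ continuation, so V_dd = 0.0000
Node u (S = 72.5): continuation = 1/1.07·[0.4571·49.9848 + 0.5429·8.4780] = 25.6566; exercise value = 13.5000 ≤ continuation, so V_u = 25.6566
Node d (S = 37.5): continuation = 1/1.07·[0.4571·8.4780 + 0.5429·0.0000] = 3.6221; exercise value = 0.0000 ≤ continuation, so V_d = 3.6221
Node 0 (S = 50): continuation = 1/1.07·[0.4571·25.6566 + 0.5429·3.6221] = 12.7991; exercise value = 0.0000 ≤ continuation, so V_0 = 12.7991

$12.80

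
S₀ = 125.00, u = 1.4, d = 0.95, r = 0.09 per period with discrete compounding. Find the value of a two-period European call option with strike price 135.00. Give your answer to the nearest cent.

Risk-neutral probability p = (1 + 0.09 − 0.95)/(1.4 − 0.95) = 0.1400/0.4500 = 0.3111
Terminal stock prices: S_uu = 245, S_ud = 166.2, S_dd = 112.8
Terminal payoffs (S − K): max(110, 0) = 110, max(31.25, 0) = 31.25, max(-22.19, 0) = 0
Node u (S = 175): V_u = 1/1.09·[0.3111·110.0000 + 0.6889·31.2500] = 51.1468
Node d (S = 118.8): V_d = 1/1.09·[0.3111·31.2500 + 0.6889·0.0000] = 8.9195
Node 0 (S = 125): V_0 = 1/1.09·[0.3111·51.1468 + 0.6889·8.9195] = 20.2356

20.24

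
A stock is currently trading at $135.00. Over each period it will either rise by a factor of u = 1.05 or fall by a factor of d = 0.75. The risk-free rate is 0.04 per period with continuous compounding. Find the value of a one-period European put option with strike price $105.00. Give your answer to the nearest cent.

$0.11

Risk-neutral probability p = (e^0.04 − 0.75)/(1.05 − 0.75) = 0.2908/0.3000 = 0.9694
Terminal stock prices: S_u = 141.8, S_d = 101.2
Terminal payoffs (K − S): max(-36.75, 0) = 0, max(3.75, 0) = 3.75
Node 0 (S = 135): V_0 = e^(−0.04)·[0.9694·0.0000 + 0.0306·3.7500] = 0.1104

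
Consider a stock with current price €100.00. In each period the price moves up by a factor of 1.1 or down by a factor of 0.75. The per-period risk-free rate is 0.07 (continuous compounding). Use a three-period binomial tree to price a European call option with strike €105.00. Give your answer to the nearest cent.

Risk-neutral probability p = (e^0.07 − 0.75)/(1.1 − 0.75) = 0.3225/0.3500 = 0.9215
Terminal stock prices: S_uuu = 133.1, S_uud = 90.75, S_udd = 61.88, S_ddd = 42.19
Terminal payoffs (S − K): max(28.1, 0) = 28.1, max(-14.25, 0) = 0, max(-43.12, 0) = 0, max(-62.81, 0) = 0
Node uu (S = 121): V_uu = e^(−0.07)·[0.9215·28.1000 + 0.0785·0.0000] = 24.1423
Node ud (S = 82.5): V_ud = e^(−0.07)·[0.9215·0.0000 + 0.0785·0.0000] = 0.0000
Node dd (S = 56.25): V_dd = e^(−0.07)·[0.9215·0.0000 + 0.0785·0.0000] = 0.0000
Node u (S = 110): V_u = e^(−0.07)·[0.9215·24.1423 + 0.0785·0.0000] = 20.7420
Node d (S = 75): V_d = e^(−0.07)·[0.9215·0.0000 + 0.0785·0.0000] = 0.0000
Node 0 (S = 100): V_0 = e^(−0.07)·[0.9215·20.7420 + 0.0785·0.0000] = 17.8206

€17.82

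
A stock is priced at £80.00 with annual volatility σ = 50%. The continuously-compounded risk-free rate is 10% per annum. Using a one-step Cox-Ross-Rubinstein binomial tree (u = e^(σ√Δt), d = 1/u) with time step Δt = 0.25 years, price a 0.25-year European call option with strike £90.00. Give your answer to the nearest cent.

£6.05

CRR parameters: u = e^(σ√Δt) = e^(0.5·√0.25) = 1.2840, d = 1/u = 0.7788
Per-period rate: rΔt = 0.1·0.25 = 0.025, so R = e^0.025 = 1.0253
Risk-neutral probability p = (e^0.025 − 0.7788)/(1.2840 − 0.7788) = 0.2465/0.5052 = 0.4879
Terminal stock prices: S_u = 102.7, S_d = 62.3
Terminal payoffs (S − K): max(12.72, 0) = 12.72, max(-27.7, 0) = 0
Node 0 (S = 80): V_0 = e^(−0.025)·[0.4879·12.7220 + 0.5121·0.0000] = 6.0542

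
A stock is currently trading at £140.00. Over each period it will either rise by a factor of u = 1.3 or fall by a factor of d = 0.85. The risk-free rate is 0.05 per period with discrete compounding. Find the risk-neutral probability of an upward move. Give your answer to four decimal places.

Risk-neutral probability p = (1 + 0.05 − 0.85)/(1.3 − 0.85) = 0.2000/0.4500 = 0.4444

p = 0.4444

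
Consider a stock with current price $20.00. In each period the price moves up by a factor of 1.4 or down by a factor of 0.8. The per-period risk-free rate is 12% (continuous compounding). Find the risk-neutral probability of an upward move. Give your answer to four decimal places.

Risk-neutral probability p = (e^0.12 − 0.8)/(1.4 − 0.8) = 0.3275/0.6000 = 0.5458

p = 0.5458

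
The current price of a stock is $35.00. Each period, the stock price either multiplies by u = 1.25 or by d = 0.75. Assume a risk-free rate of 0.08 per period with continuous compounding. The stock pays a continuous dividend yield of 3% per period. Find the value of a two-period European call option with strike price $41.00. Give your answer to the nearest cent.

Per-period risk-free factor R = e^0.08 = 1.0833; dividend-adjusted growth = e^(0.08−0.03) = 1.0513.
Risk-neutral probability p = (1.0513 − 0.75)/(1.25 − 0.75) = 0.3013/0.5000 = 0.6025
Terminal stock prices: S_uu = 54.69, S_ud = 32.81, S_dd = 19.69
Terminal payoffs (S − K): max(13.69, 0) = 13.69, max(-8.188, 0) = 0, max(-21.31, 0) = 0
Node u (S = 43.75): V_u = e^(−0.08)·[0.6025·13.6875 + 0.3975·0.0000] = 7.6132
Node d (S = 26.25): V_d = e^(−0.08)·[0.6025·0.0000 + 0.3975·0.0000] = 0.0000
Node 0 (S = 35): V_0 = e^(−0.08)·[0.6025·7.6132 + 0.3975·0.0000] = 4.2346

$4.23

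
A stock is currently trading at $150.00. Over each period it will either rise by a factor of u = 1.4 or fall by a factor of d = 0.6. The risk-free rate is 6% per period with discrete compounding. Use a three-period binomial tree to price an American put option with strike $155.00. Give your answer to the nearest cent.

Risk-neutral probability p = (1 + 0.06 − 0.6)/(1.4 − 0.6) = 0.4600/0.8000 = 0.5750
Terminal stock prices: S_uuu = 411.6, S_uud = 176.4, S_udd = 75.6, S_ddd = 32.4
Terminal payoffs (K − S): max(-256.6, 0) = 0, max(-21.4, 0) = 0, max(79.4, 0) = 79.4, max(122.6, 0) = 122.6
Node uu (S = 294): continuation = 1/1.06·[0.5750·0.0000 + 0.4250·0.0000] = 0.0000; exercise value = 0.0000 ≤ continuation, so V_uu = 0.0000
Node ud (S = 126): continuation = 1/1.06·[0.5750·0.0000 + 0.4250·79.4000] = 31.8349; exercise value = 29.0000 ≤ continuation, so V_ud = 31.8349
Node dd (S = 54): continuation = 1/1.06·[0.5750·79.4000 + 0.4250·122.6000] = 92.2264; exercise value = 101.0000 > continuation, so V_dd = 101.0000 (exercise)
Node u (S = 210): continuation = 1/1.06·[0.5750·0.0000 + 0.4250·31.8349] = 12.7640; exercise value = 0.0000 ≤ continuation, so V_u = 12.7640
Node d (S = 90): continuation = 1/1.06·[0.5750·31.8349 + 0.4250·101.0000] = 57.7642; exercise value = 65.0000 > continuation, so V_d = 65.0000 (exercise)
Node 0 (S = 150): continuation = 1/1.06·[0.5750·12.7640 + 0.4250·65.0000] = 32.9852; exercise value = 5.0000 ≤ continuation, so V_0 = 32.9852

$32.99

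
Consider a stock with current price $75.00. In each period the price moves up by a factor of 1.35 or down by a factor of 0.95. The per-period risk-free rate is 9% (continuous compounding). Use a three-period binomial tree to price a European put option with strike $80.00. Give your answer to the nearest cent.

Risk-neutral probability p = (e^0.09 − 0.95)/(1.35 − 0.95) = 0.1442/0.4000 = 0.3604
Terminal stock prices: S_uuu = 184.5, S_uud = 129.9, S_udd = 91.38, S_ddd = 64.3
Terminal payoffs (K − S): max(-104.5, 0) = 0, max(-49.85, 0) = 0, max(-11.38, 0) = 0, max(15.7, 0) = 15.7
Node uu (S = 136.7): V_uu = e^(−0.09)·[0.3604·0.0000 + 0.6396·0.0000] = 0.0000
Node ud (S = 96.19): V_ud = e^(−0.09)·[0.3604·0.0000 + 0.6396·0.0000] = 0.0000
Node dd (S = 67.69): V_dd = e^(−0.09)·[0.3604·0.0000 + 0.6396·15.6969] = 9.1751
Node u (S = 101.2): V_u = e^(−0.09)·[0.3604·0.0000 + 0.6396·0.0000] = 0.0000
Node d (S = 71.25): V_d = e^(−0.09)·[0.3604·0.0000 + 0.6396·9.1751] = 5.3630
Node 0 (S = 75): V_0 = e^(−0.09)·[0.3604·0.0000 + 0.6396·5.3630] = 3.1348

$3.13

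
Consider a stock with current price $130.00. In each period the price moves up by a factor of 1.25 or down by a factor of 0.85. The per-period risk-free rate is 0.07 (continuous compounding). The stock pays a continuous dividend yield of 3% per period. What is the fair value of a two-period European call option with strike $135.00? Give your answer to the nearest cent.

$14.83

Per-period risk-free factor R = e^0.07 = 1.0725; dividend-adjusted growth = e^(0.07−0.03) = 1.0408.
Risk-neutral probability p = (1.0408 − 0.85)/(1.25 − 0.85) = 0.1908/0.4000 = 0.4770
Terminal stock prices: S_uu = 203.1, S_ud = 138.1, S_dd = 93.92
Terminal payoffs (S − K): max(68.12, 0) = 68.12, max(3.125, 0) = 3.125, max(-41.08, 0) = 0
Node u (S = 162.5): V_u = e^(−0.07)·[0.4770·68.1250 + 0.5230·3.1250] = 31.8242
Node d (S = 110.5): V_d = e^(−0.07)·[0.4770·3.1250 + 0.5230·0.0000] = 1.3899
Node 0 (S = 130): V_0 = e^(−0.07)·[0.4770·31.8242 + 0.5230·1.3899] = 14.8324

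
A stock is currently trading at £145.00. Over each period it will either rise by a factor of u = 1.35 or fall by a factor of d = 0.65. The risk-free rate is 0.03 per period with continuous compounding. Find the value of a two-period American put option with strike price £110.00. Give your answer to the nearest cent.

Risk-neutral probability p = (e^0.03 − 0.65)/(1.35 − 0.65) = 0.3805/0.7000 = 0.5435
Terminal stock prices: S_uu = 264.3, S_ud = 127.2, S_dd = 61.26
Terminal payoffs (K − S): max(-154.3, 0) = 0, max(-17.24, 0) = 0, max(48.74, 0) = 48.74
Node u (S = 195.8): continuation = e^(−0.03)·[0.5435·0.0000 + 0.4565·0.0000] = 0.0000; exercise value = 0.0000 ≤ continuation, so V_u = 0.0000
Node d (S = 94.25): continuation = e^(−0.03)·[0.5435·0.0000 + 0.4565·48.7375] = 21.5908; exercise value = 15.7500 ≤ continuation, so V_d = 21.5908
Node 0 (S = 145): continuation = e^(−0.03)·[0.5435·0.0000 + 0.4565·21.5908] = 9.5648; exercise value = 0.0000 ≤ continuation, so V_0 = 9.5648

£9.56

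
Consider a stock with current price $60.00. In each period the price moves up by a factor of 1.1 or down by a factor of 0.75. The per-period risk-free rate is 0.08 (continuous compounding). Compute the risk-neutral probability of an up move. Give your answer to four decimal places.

p = 0.9522

Risk-neutral probability p = (e^0.08 − 0.75)/(1.1 − 0.75) = 0.3333/0.3500 = 0.9522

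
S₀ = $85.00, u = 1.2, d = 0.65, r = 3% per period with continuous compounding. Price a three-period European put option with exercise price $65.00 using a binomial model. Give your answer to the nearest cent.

$5.06

Risk-neutral probability p = (e^0.03 − 0.65)/(1.2 − 0.65) = 0.3805/0.5500 = 0.6917
Terminal stock prices: S_uuu = 146.9, S_uud = 79.56, S_udd = 43.1, S_ddd = 23.34
Terminal payoffs (K − S): max(-81.88, 0) = 0, max(-14.56, 0) = 0, max(21.9, 0) = 21.9, max(41.66, 0) = 41.66
Node uu (S = 122.4): V_uu = e^(−0.03)·[0.6917·0.0000 + 0.3083·0.0000] = 0.0000
Node ud (S = 66.3): V_ud = e^(−0.03)·[0.6917·0.0000 + 0.3083·21.9050] = 6.5530
Node dd (S = 35.91): V_dd = e^(−0.03)·[0.6917·21.9050 + 0.3083·41.6569] = 27.1665
Node u (S = 102): V_u = e^(−0.03)·[0.6917·0.0000 + 0.3083·6.5530] = 1.9603
Node d (S = 55.25): V_d = e^(−0.03)·[0.6917·6.5530 + 0.3083·27.1665] = 12.5259
Node 0 (S = 85): V_0 = e^(−0.03)·[0.6917·1.9603 + 0.3083·12.5259] = 5.0631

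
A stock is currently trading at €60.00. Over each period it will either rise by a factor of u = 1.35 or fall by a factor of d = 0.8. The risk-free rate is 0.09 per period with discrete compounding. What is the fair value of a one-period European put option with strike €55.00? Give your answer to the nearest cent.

Risk-neutral probability p = (1 + 0.09 − 0.8)/(1.35 − 0.8) = 0.2900/0.5500 = 0.5273
Terminal stock prices: S_u = 81, S_d = 48
Terminal payoffs (K − S): max(-26, 0) = 0, max(7, 0) = 7
Node 0 (S = 60): V_0 = 1/1.09·[0.5273·0.0000 + 0.4727·7.0000] = 3.0359

€3.04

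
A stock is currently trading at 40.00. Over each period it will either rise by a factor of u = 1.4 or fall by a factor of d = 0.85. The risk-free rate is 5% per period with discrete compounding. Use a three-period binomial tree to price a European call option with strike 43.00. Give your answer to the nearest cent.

7.93

Risk-neutral probability p = (1 + 0.05 − 0.85)/(1.4 − 0.85) = 0.2000/0.5500 = 0.3636
Terminal stock prices: S_uuu = 109.8, S_uud = 66.64, S_udd = 40.46, S_ddd = 24.56
Terminal payoffs (S − K): max(66.76, 0) = 66.76, max(23.64, 0) = 23.64, max(-2.54, 0) = 0, max(-18.44, 0) = 0
Node uu (S = 78.4): V_uu = 1/1.05·[0.3636·66.7600 + 0.6364·23.6400] = 37.4476
Node ud (S = 47.6): V_ud = 1/1.05·[0.3636·23.6400 + 0.6364·0.0000] = 8.1870
Node dd (S = 28.9): V_dd = 1/1.05·[0.3636·0.0000 + 0.6364·0.0000] = 0.0000
Node u (S = 56): V_u = 1/1.05·[0.3636·37.4476 + 0.6364·8.1870] = 17.9307
Node d (S = 34): V_d = 1/1.05·[0.3636·8.1870 + 0.6364·0.0000] = 2.8353
Node 0 (S = 40): V_0 = 1/1.05·[0.3636·17.9307 + 0.6364·2.8353] = 7.9281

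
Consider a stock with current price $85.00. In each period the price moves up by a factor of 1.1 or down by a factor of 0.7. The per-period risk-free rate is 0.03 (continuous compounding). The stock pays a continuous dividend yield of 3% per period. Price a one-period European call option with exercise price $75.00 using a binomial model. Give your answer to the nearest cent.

Per-period risk-free factor R = e^0.03 = 1.0305; dividend-adjusted growth = e^(0.03−0.03) = 1.0000.
Risk-neutral probability p = (1.0000 − 0.7)/(1.1 − 0.7) = 0.3000/0.4000 = 0.7500
Terminal stock prices: S_u = 93.5, S_d = 59.5
Terminal payoffs (S − K): max(18.5, 0) = 18.5, max(-15.5, 0) = 0
Node 0 (S = 85): V_0 = e^(−0.03)·[0.7500·18.5000 + 0.2500·0.0000] = 13.4649

$13.46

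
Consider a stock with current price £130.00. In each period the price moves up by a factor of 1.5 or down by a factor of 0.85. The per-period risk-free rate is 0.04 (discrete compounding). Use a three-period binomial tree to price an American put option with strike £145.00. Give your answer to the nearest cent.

£24.72

Risk-neutral probability p = (1 + 0.04 − 0.85)/(1.5 − 0.85) = 0.1900/0.6500 = 0.2923
Terminal stock prices: S_uuu = 438.8, S_uud = 248.6, S_udd = 140.9, S_ddd = 79.84
Terminal payoffs (K − S): max(-293.8, 0) = 0, max(-103.6, 0) = 0, max(4.113, 0) = 4.113, max(65.16, 0) = 65.16
Node uu (S = 292.5): continuation = 1/1.04·[0.2923·0.0000 + 0.7077·0.0000] = 0.0000; exercise value = 0.0000 ≤ continuation, so V_uu = 0.0000
Node ud (S = 165.8): continuation = 1/1.04·[0.2923·0.0000 + 0.7077·4.1125] = 2.7984; exercise value = 0.0000 ≤ continuation, so V_ud = 2.7984
Node dd (S = 93.92): continuation = 1/1.04·[0.2923·4.1125 + 0.7077·65.1638] = 45.4981; exercise value = 51.0750 > continuation, so V_dd = 51.0750 (exercise)
Node u (S = 195): continuation = 1/1.04·[0.2923·0.0000 + 0.7077·2.7984] = 1.9043; exercise value = 0.0000 ≤ continuation, so V_u = 1.9043
Node d (S = 110.5): continuation = 1/1.04·[0.2923·2.7984 + 0.7077·51.0750] = 35.5417; exercise value = 34.5000 ≤ continuation, so V_d = 35.5417
Node 0 (S = 130): continuation = 1/1.04·[0.2923·1.9043 + 0.7077·35.5417] = 24.7204; exercise value = 15.0000 ≤ continuation, so V_0 = 24.7204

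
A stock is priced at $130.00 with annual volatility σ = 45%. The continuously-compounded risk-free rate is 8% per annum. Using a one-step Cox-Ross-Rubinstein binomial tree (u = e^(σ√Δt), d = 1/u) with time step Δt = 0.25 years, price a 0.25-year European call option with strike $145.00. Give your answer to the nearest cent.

CRR parameters: u = e^(σ√Δt) = e^(0.45·√0.25) = 1.2523, d = 1/u = 0.7985
Per-period rate: rΔt = 0.08·0.25 = 0.02, so R = e^0.02 = 1.0202
Risk-neutral probability p = (e^0.02 − 0.7985)/(1.2523 − 0.7985) = 0.2217/0.4538 = 0.4885
Terminal stock prices: S_u = 162.8, S_d = 103.8
Terminal payoffs (S − K): max(17.8, 0) = 17.8, max(-41.19, 0) = 0
Node 0 (S = 130): V_0 = e^(−0.02)·[0.4885·17.8020 + 0.5115·0.0000] = 8.5241

$8.52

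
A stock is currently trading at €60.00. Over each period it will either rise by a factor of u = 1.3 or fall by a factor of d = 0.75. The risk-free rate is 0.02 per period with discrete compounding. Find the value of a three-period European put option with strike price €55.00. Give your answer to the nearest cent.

€7.69

Risk-neutral probability p = (1 + 0.02 − 0.75)/(1.3 − 0.75) = 0.2700/0.5500 = 0.4909
Terminal stock prices: S_uuu = 131.8, S_uud = 76.05, S_udd = 43.88, S_ddd = 25.31
Terminal payoffs (K − S): max(-76.82, 0) = 0, max(-21.05, 0) = 0, max(11.12, 0) = 11.12, max(29.69, 0) = 29.69
Node uu (S = 101.4): V_uu = 1/1.02·[0.4909·0.0000 + 0.5091·0.0000] = 0.0000
Node ud (S = 58.5): V_ud = 1/1.02·[0.4909·0.0000 + 0.5091·11.1250] = 5.5526
Node dd (S = 33.75): V_dd = 1/1.02·[0.4909·11.1250 + 0.5091·29.6875] = 20.1716
Node u (S = 78): V_u = 1/1.02·[0.4909·0.0000 + 0.5091·5.5526] = 2.7713
Node d (S = 45): V_d = 1/1.02·[0.4909·5.5526 + 0.5091·20.1716] = 12.7402
Node 0 (S = 60): V_0 = 1/1.02·[0.4909·2.7713 + 0.5091·12.7402] = 7.6925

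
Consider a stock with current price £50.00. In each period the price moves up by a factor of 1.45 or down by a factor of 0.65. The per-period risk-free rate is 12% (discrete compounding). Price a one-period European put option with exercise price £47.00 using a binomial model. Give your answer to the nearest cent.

£5.34

Risk-neutral probability p = (1 + 0.12 − 0.65)/(1.45 − 0.65) = 0.4700/0.8000 = 0.5875
Terminal stock prices: S_u = 72.5, S_d = 32.5
Terminal payoffs (K − S): max(-25.5, 0) = 0, max(14.5, 0) = 14.5
Node 0 (S = 50): V_0 = 1/1.12·[0.5875·0.0000 + 0.4125·14.5000] = 5.3404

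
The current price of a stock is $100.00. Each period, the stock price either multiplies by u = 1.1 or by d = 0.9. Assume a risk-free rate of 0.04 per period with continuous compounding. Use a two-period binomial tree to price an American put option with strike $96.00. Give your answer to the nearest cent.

Risk-neutral probability p = (e^0.04 − 0.9)/(1.1 − 0.9) = 0.1408/0.2000 = 0.7041
Terminal stock prices: S_uu = 121, S_ud = 99, S_dd = 81
Terminal payoffs (K − S): max(-25, 0) = 0, max(-3, 0) = 0, max(15, 0) = 15
Node u (S = 110): continuation = e^(−0.04)·[0.7041·0.0000 + 0.2959·0.0000] = 0.0000; exercise value = 0.0000 ≤ continuation, so V_u = 0.0000
Node d (S = 90): continuation = e^(−0.04)·[0.7041·0.0000 + 0.2959·15.0000] = 4.2651; exercise value = 6.0000 > continuation, so V_d = 6.0000 (exercise)
Node 0 (S = 100): continuation = e^(−0.04)·[0.7041·0.0000 + 0.2959·6.0000] = 1.7061; exercise value = 0.0000 ≤ continuation, so V_0 = 1.7061

$1.71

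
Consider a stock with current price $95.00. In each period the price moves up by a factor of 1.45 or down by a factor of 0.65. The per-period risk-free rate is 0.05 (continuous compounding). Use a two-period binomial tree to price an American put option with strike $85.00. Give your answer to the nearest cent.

$11.02

Risk-neutral probability p = (e^0.05 − 0.65)/(1.45 − 0.65) = 0.4013/0.8000 = 0.5016
Terminal stock prices: S_uu = 199.7, S_ud = 89.54, S_dd = 40.14
Terminal payoffs (K − S): max(-114.7, 0) = 0, max(-4.538, 0) = 0, max(44.86, 0) = 44.86
Node u (S = 137.8): continuation = e^(−0.05)·[0.5016·0.0000 + 0.4984·0.0000] = 0.0000; exercise value = 0.0000 ≤ continuation, so V_u = 0.0000
Node d (S = 61.75): continuation = e^(−0.05)·[0.5016·0.0000 + 0.4984·44.8625] = 21.2695; exercise value = 23.2500 > continuation, so V_d = 23.2500 (exercise)
Node 0 (S = 95): continuation = e^(−0.05)·[0.5016·0.0000 + 0.4984·23.2500] = 11.0229; exercise value = 0.0000 ≤ continuation, so V_0 = 11.0229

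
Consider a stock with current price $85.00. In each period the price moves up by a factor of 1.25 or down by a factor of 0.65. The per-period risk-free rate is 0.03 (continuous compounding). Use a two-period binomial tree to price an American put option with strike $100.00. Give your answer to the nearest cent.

$22.65

Risk-neutral probability p = (e^0.03 − 0.65)/(1.25 − 0.65) = 0.3805/0.6000 = 0.6341
Terminal stock prices: S_uu = 132.8, S_ud = 69.06, S_dd = 35.91
Terminal payoffs (K − S): max(-32.81, 0) = 0, max(30.94, 0) = 30.94, max(64.09, 0) = 64.09
Node u (S = 106.2): continuation = e^(−0.03)·[0.6341·0.0000 + 0.3659·30.9375] = 10.9857; exercise value = 0.0000 ≤ continuation, so V_u = 10.9857
Node d (S = 55.25): continuation = e^(−0.03)·[0.6341·30.9375 + 0.3659·64.0875] = 41.7946; exercise value = 44.7500 > continuation, so V_d = 44.7500 (exercise)
Node 0 (S = 85): continuation = e^(−0.03)·[0.6341·10.9857 + 0.3659·44.7500] = 22.6506; exercise value = 15.0000 ≤ continuation, so V_0 = 22.6506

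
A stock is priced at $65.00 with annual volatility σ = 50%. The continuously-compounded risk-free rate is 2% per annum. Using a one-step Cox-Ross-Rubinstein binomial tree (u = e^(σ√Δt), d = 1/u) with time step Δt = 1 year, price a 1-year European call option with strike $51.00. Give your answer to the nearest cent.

$21.85

CRR parameters: u = e^(σ√Δt) = e^(0.5·√1) = 1.6487, d = 1/u = 0.6065
Per-period rate: rΔt = 0.02·1 = 0.02, so R = e^0.02 = 1.0202
Risk-neutral probability p = (e^0.02 − 0.6065)/(1.6487 − 0.6065) = 0.4137/1.0422 = 0.3969
Terminal stock prices: S_u = 107.2, S_d = 39.42
Terminal payoffs (S − K): max(56.17, 0) = 56.17, max(-11.58, 0) = 0
Node 0 (S = 65): V_0 = e^(−0.02)·[0.3969·56.1669 + 0.6031·0.0000] = 21.8525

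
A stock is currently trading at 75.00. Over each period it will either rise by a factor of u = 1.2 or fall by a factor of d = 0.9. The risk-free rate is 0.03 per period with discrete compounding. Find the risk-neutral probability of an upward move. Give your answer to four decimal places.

Risk-neutral probability p = (1 + 0.03 − 0.9)/(1.2 − 0.9) = 0.1300/0.3000 = 0.4333

p = 0.4333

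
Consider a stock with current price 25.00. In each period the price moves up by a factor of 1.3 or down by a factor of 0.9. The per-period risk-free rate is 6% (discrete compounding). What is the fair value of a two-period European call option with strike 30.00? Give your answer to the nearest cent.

Risk-neutral probability p = (1 + 0.06 − 0.9)/(1.3 − 0.9) = 0.1600/0.4000 = 0.4000
Terminal stock prices: S_uu = 42.25, S_ud = 29.25, S_dd = 20.25
Terminal payoffs (S − K): max(12.25, 0) = 12.25, max(-0.75, 0) = 0, max(-9.75, 0) = 0
Node u (S = 32.5): V_u = 1/1.06·[0.4000·12.2500 + 0.6000·0.0000] = 4.6226
Node d (S = 22.5): V_d = 1/1.06·[0.4000·0.0000 + 0.6000·0.0000] = 0.0000
Node 0 (S = 25): V_0 = 1/1.06·[0.4000·4.6226 + 0.6000·0.0000] = 1.7444

1.74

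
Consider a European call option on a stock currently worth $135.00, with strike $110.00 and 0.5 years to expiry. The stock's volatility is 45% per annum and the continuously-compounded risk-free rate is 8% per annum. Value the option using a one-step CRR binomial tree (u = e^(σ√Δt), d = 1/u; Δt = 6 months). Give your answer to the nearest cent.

$35.16

CRR parameters: u = e^(σ√Δt) = e^(0.45·√0.5) = 1.3746, d = 1/u = 0.7275
Per-period rate: rΔt = 0.08·0.5 = 0.04, so R = e^0.04 = 1.0408
Risk-neutral probability p = (e^0.04 − 0.7275)/(1.3746 − 0.7275) = 0.3134/0.6472 = 0.4842
Terminal stock prices: S_u = 185.6, S_d = 98.21
Terminal payoffs (S − K): max(75.58, 0) = 75.58, max(-11.79, 0) = 0
Node 0 (S = 135): V_0 = e^(−0.04)·[0.4842·75.5775 + 0.5158·0.0000] = 35.1578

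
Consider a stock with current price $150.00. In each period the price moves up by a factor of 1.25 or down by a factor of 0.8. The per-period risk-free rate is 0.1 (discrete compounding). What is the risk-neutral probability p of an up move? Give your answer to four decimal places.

p = 0.6667

Risk-neutral probability p = (1 + 0.1 − 0.8)/(1.25 − 0.8) = 0.3000/0.4500 = 0.6667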